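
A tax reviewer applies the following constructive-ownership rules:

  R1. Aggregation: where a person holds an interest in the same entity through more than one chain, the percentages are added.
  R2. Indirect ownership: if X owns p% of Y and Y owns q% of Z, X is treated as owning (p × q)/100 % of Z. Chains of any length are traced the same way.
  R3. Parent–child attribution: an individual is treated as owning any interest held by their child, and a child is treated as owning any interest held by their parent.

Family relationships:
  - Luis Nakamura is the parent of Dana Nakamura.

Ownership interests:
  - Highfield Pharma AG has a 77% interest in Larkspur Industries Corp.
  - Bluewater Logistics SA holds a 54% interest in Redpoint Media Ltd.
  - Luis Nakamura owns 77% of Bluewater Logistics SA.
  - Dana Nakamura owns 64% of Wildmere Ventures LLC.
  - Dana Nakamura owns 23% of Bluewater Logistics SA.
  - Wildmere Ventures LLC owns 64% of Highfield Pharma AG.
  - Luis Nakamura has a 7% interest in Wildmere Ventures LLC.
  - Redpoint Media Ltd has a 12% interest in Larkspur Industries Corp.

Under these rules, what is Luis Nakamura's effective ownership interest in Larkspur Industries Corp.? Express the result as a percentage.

41.4688%

By parent–child attribution (R3), Luis Nakamura is treated as also owning Dana Nakamura's interest in Bluewater Logistics SA, giving 77% + 23% = 100%.
By parent–child attribution (R3), Luis Nakamura is treated as also owning Dana Nakamura's interest in Wildmere Ventures LLC, giving 7% + 64% = 71%.
Chain via Bluewater Logistics SA → Redpoint Media Ltd (R2): 100% × 54% × 12% = 6.48% of Larkspur Industries Corp.
Chain via Wildmere Ventures LLC → Highfield Pharma AG (R2): 71% × 64% × 77% = 34.9888% of Larkspur Industries Corp.
Aggregating (R1): 6.48% + 34.9888% = 41.4688%.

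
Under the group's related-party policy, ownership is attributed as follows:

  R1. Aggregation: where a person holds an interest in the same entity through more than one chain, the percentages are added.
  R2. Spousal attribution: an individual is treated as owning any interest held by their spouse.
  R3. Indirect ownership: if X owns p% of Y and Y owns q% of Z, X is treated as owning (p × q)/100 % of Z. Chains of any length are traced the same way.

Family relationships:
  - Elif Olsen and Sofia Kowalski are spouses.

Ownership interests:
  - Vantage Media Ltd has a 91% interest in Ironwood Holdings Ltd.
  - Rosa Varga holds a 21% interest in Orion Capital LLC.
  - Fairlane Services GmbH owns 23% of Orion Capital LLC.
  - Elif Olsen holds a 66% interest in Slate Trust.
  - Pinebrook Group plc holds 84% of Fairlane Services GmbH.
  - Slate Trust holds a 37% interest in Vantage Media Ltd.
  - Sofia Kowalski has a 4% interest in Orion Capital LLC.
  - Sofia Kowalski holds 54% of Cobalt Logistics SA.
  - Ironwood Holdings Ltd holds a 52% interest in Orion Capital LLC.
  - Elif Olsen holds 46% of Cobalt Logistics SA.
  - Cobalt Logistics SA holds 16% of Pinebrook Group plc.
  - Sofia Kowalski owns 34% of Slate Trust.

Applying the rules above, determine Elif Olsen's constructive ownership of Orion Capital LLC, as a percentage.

By spousal attribution (R2), Elif Olsen is treated as also owning Sofia Kowalski's interest in Cobalt Logistics SA, giving 46% + 54% = 100%.
By spousal attribution (R2), Elif Olsen is treated as also owning Sofia Kowalski's interest in Slate Trust, giving 66% + 34% = 100%.
By spousal attribution (R2), Elif Olsen is treated as owning Sofia Kowalski's 4% interest in Orion Capital LLC.
Chain via Cobalt Logistics SA → Pinebrook Group plc → Fairlane Services GmbH (R3): 100% × 16% × 84% × 23% = 3.0912% of Orion Capital LLC.
Chain via Slate Trust → Vantage Media Ltd → Ironwood Holdings Ltd (R3): 100% × 37% × 91% × 52% = 17.5084% of Orion Capital LLC.
Direct interest in Orion Capital LLC: 4%.
Aggregating (R1): 3.0912% + 17.5084% + 4% = 24.5996%.

24.5996%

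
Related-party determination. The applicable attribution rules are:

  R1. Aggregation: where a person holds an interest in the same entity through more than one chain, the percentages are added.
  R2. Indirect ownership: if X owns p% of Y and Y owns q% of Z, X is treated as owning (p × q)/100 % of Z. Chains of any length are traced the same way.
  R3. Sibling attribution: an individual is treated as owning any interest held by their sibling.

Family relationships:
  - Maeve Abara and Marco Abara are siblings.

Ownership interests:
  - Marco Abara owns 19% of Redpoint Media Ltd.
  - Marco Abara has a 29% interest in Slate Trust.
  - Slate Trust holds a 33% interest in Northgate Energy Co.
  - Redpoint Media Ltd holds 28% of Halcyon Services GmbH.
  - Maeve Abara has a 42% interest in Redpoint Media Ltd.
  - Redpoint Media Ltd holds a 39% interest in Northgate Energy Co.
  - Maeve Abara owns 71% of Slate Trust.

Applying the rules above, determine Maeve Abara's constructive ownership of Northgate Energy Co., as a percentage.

56.79%

By sibling attribution (R3), Maeve Abara is treated as also owning Marco Abara's interest in Slate Trust, giving 71% + 29% = 100%.
By sibling attribution (R3), Maeve Abara is treated as also owning Marco Abara's interest in Redpoint Media Ltd, giving 42% + 19% = 61%.
Chain via Slate Trust (R2): 100% × 33% = 33% of Northgate Energy Co.
Chain via Redpoint Media Ltd (R2): 61% × 39% = 23.79% of Northgate Energy Co.
Aggregating (R1): 33% + 23.79% = 56.79%.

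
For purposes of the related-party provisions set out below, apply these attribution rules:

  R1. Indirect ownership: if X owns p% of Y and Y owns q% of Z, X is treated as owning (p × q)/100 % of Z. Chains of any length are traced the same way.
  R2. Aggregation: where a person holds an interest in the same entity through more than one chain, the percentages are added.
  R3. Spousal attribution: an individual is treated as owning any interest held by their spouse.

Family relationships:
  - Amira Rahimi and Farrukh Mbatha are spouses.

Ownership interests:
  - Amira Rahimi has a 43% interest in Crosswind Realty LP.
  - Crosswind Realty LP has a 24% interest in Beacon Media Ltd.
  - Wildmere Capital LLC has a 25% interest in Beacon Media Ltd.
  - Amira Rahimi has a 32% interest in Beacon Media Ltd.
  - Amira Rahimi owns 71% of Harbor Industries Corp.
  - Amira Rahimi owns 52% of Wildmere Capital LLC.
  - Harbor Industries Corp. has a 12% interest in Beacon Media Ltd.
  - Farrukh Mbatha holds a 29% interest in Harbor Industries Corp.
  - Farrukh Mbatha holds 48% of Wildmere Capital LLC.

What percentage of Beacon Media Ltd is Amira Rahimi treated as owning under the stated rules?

79.32%

By spousal attribution (R3), Amira Rahimi is treated as also owning Farrukh Mbatha's interest in Wildmere Capital LLC, giving 52% + 48% = 100%.
By spousal attribution (R3), Amira Rahimi is treated as also owning Farrukh Mbatha's interest in Harbor Industries Corp, giving 71% + 29% = 100%.
Chain via Crosswind Realty LP (R1): 43% × 24% = 10.32% of Beacon Media Ltd.
Chain via Wildmere Capital LLC (R1): 100% × 25% = 25% of Beacon Media Ltd.
Chain via Harbor Industries Corp. (R1): 100% × 12% = 12% of Beacon Media Ltd.
Direct interest in Beacon Media Ltd: 32%.
Aggregating (R2): 10.32% + 25% + 12% + 32% = 79.32%.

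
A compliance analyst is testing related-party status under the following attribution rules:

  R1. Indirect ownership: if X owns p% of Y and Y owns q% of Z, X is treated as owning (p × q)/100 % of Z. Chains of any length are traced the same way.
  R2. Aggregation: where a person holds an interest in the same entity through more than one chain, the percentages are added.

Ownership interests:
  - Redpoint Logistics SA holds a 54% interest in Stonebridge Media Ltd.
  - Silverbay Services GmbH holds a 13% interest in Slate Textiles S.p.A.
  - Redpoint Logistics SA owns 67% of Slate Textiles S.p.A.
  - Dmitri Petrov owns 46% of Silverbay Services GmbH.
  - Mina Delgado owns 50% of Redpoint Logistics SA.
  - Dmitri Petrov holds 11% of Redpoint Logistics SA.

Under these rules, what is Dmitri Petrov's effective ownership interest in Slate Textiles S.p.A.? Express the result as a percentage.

13.35%

Chain via Redpoint Logistics SA (R1): 11% × 67% = 7.37% of Slate Textiles S.p.A.
Chain via Silverbay Services GmbH (R1): 46% × 13% = 5.98% of Slate Textiles S.p.A.
Aggregating (R2): 7.37% + 5.98% = 13.35%.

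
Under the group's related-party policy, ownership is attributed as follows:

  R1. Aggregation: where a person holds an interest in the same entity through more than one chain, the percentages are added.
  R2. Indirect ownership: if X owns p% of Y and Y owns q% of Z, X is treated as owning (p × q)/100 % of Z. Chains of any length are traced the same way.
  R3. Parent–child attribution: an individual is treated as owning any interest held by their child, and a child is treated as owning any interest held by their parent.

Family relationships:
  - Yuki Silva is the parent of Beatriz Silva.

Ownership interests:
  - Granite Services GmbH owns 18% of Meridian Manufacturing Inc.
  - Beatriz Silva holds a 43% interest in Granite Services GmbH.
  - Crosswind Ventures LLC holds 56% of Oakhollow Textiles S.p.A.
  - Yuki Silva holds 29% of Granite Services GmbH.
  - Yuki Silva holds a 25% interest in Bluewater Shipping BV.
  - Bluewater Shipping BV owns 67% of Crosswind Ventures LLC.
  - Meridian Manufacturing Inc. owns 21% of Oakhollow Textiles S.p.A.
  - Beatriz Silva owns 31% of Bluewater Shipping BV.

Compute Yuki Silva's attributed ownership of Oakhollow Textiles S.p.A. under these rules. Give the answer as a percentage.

23.7328%

By parent–child attribution (R3), Yuki Silva is treated as also owning Beatriz Silva's interest in Granite Services GmbH, giving 29% + 43% = 72%.
By parent–child attribution (R3), Yuki Silva is treated as also owning Beatriz Silva's interest in Bluewater Shipping BV, giving 25% + 31% = 56%.
Chain via Granite Services GmbH → Meridian Manufacturing Inc. (R2): 72% × 18% × 21% = 2.7216% of Oakhollow Textiles S.p.A.
Chain via Bluewater Shipping BV → Crosswind Ventures LLC (R2): 56% × 67% × 56% = 21.0112% of Oakhollow Textiles S.p.A.
Aggregating (R1): 2.7216% + 21.0112% = 23.7328%.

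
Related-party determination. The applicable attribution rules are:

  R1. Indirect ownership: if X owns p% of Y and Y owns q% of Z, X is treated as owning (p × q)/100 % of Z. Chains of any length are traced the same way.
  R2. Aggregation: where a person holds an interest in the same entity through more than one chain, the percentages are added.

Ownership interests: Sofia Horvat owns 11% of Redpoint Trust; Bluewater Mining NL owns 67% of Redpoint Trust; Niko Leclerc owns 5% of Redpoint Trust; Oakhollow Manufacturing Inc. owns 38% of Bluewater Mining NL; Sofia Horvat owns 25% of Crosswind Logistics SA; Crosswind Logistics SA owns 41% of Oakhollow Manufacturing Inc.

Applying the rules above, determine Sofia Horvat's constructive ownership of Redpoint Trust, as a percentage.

13.60965%

Chain via Crosswind Logistics SA → Oakhollow Manufacturing Inc. → Bluewater Mining NL (R1): 25% × 41% × 38% × 67% = 2.60965% of Redpoint Trust.
Direct interest in Redpoint Trust: 11%.
Aggregating (R2): 2.60965% + 11% = 13.60965%.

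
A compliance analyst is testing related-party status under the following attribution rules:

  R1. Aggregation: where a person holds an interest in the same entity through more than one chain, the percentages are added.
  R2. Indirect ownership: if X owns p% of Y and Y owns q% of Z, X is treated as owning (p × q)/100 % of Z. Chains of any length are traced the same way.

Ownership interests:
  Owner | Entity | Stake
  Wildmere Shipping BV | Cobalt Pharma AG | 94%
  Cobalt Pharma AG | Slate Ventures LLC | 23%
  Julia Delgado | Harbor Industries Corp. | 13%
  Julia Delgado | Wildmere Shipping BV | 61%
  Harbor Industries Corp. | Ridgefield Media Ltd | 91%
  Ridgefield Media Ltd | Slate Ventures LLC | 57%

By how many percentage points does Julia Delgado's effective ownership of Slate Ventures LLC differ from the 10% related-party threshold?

9.9313

Chain via Harbor Industries Corp. → Ridgefield Media Ltd (R2): 13% × 91% × 57% = 6.7431% of Slate Ventures LLC.
Chain via Wildmere Shipping BV → Cobalt Pharma AG (R2): 61% × 94% × 23% = 13.1882% of Slate Ventures LLC.
Aggregating (R1): 6.7431% + 13.1882% = 19.9313%.
19.9313% exceeds the 10% threshold by 9.9313 percentage points.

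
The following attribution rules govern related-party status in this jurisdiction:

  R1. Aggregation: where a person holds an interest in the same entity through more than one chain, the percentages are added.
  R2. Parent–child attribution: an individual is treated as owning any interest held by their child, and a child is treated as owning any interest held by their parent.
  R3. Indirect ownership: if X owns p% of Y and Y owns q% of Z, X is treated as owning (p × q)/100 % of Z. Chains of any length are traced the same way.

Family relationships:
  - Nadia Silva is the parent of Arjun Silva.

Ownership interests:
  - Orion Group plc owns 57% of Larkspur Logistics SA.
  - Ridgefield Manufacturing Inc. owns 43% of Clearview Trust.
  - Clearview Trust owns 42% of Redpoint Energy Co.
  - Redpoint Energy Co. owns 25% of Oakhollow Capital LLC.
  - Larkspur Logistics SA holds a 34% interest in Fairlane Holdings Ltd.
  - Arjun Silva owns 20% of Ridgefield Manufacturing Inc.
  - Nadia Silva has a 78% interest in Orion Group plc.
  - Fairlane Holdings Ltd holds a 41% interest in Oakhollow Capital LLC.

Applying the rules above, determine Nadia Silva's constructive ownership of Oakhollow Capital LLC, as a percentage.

7.100724%

By parent–child attribution (R2), Nadia Silva is treated as owning Arjun Silva's 20% interest in Ridgefield Manufacturing Inc.
Chain via Orion Group plc → Larkspur Logistics SA → Fairlane Holdings Ltd (R3): 78% × 57% × 34% × 41% = 6.197724% of Oakhollow Capital LLC.
Chain via Ridgefield Manufacturing Inc. → Clearview Trust → Redpoint Energy Co. (R3): 20% × 43% × 42% × 25% = 0.903% of Oakhollow Capital LLC.
Aggregating (R1): 6.197724% + 0.903% = 7.100724%.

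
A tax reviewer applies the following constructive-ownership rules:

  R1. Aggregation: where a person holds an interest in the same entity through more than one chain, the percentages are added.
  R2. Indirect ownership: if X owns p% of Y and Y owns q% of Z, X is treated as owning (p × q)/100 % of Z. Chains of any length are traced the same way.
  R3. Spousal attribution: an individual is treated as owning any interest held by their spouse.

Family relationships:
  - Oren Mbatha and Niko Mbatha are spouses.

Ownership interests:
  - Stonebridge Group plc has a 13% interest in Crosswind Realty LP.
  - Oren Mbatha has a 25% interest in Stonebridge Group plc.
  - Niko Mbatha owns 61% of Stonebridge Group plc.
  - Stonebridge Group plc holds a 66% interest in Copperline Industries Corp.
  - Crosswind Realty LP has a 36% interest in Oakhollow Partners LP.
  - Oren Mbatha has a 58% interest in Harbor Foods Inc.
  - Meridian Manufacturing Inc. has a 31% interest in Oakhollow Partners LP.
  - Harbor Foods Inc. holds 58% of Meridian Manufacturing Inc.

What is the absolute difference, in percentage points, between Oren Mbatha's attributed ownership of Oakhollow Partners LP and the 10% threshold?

4.4532

By spousal attribution (R3), Oren Mbatha is treated as also owning Niko Mbatha's interest in Stonebridge Group plc, giving 25% + 61% = 86%.
Chain via Harbor Foods Inc. → Meridian Manufacturing Inc. (R2): 58% × 58% × 31% = 10.4284% of Oakhollow Partners LP.
Chain via Stonebridge Group plc → Crosswind Realty LP (R2): 86% × 13% × 36% = 4.0248% of Oakhollow Partners LP.
Aggregating (R1): 10.4284% + 4.0248% = 14.4532%.
14.4532% exceeds the 10% threshold by 4.4532 percentage points.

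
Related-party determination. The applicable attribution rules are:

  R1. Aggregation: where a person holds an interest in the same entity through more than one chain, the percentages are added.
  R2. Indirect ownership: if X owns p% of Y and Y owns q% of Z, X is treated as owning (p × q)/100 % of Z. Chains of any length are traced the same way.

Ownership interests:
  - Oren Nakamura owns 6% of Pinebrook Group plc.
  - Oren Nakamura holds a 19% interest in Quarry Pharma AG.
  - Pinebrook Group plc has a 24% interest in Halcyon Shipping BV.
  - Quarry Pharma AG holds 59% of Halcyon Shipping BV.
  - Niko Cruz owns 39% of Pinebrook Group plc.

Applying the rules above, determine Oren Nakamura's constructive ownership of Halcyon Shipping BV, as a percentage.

12.65%

Chain via Pinebrook Group plc (R2): 6% × 24% = 1.44% of Halcyon Shipping BV.
Chain via Quarry Pharma AG (R2): 19% × 59% = 11.21% of Halcyon Shipping BV.
Aggregating (R1): 1.44% + 11.21% = 12.65%.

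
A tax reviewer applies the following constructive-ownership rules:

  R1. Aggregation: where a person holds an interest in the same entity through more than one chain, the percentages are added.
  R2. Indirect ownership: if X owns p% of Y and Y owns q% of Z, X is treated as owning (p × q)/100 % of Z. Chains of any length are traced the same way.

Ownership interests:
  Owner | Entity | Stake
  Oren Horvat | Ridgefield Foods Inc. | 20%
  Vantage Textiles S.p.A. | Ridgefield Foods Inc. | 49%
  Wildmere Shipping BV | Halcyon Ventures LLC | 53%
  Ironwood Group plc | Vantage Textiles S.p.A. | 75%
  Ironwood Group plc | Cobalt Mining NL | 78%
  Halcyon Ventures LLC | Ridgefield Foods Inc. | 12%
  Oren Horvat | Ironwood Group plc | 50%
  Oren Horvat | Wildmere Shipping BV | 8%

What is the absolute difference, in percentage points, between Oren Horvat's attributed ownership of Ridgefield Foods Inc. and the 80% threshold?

Chain via Ironwood Group plc → Vantage Textiles S.p.A. (R2): 50% × 75% × 49% = 18.375% of Ridgefield Foods Inc.
Chain via Wildmere Shipping BV → Halcyon Ventures LLC (R2): 8% × 53% × 12% = 0.5088% of Ridgefield Foods Inc.
Direct interest in Ridgefield Foods Inc: 20%.
Aggregating (R1): 18.375% + 0.5088% + 20% = 38.8838%.
38.8838% falls short of the 80% threshold by 41.1162 percentage points.

41.1162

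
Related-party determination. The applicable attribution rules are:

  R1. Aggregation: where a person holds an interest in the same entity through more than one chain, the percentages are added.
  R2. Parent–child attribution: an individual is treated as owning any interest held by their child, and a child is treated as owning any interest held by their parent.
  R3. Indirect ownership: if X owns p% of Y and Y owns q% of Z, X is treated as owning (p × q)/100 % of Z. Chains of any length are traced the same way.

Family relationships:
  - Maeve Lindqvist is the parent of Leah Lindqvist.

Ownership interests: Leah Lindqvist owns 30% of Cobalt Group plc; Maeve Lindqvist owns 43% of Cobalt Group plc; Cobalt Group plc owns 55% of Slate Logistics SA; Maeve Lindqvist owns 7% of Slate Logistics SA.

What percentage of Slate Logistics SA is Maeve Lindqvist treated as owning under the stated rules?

47.15%

By parent–child attribution (R2), Maeve Lindqvist is treated as also owning Leah Lindqvist's interest in Cobalt Group plc, giving 43% + 30% = 73%.
Chain via Cobalt Group plc (R3): 73% × 55% = 40.15% of Slate Logistics SA.
Direct interest in Slate Logistics SA: 7%.
Aggregating (R1): 40.15% + 7% = 47.15%.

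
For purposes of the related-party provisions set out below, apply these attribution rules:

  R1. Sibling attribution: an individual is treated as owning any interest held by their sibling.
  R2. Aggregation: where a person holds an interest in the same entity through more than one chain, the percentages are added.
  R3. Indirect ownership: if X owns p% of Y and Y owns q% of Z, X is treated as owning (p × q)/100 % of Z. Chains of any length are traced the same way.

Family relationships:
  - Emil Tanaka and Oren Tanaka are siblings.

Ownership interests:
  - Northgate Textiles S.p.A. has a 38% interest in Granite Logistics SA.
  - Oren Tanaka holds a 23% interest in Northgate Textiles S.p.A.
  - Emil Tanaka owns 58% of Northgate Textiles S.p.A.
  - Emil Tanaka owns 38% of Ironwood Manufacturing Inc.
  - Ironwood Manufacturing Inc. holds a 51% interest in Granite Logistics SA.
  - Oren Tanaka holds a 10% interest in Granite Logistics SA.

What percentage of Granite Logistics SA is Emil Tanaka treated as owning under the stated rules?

60.16%

By sibling attribution (R1), Emil Tanaka is treated as also owning Oren Tanaka's interest in Northgate Textiles S.p.A, giving 58% + 23% = 81%.
By sibling attribution (R1), Emil Tanaka is treated as owning Oren Tanaka's 10% interest in Granite Logistics SA.
Chain via Ironwood Manufacturing Inc. (R3): 38% × 51% = 19.38% of Granite Logistics SA.
Chain via Northgate Textiles S.p.A. (R3): 81% × 38% = 30.78% of Granite Logistics SA.
Direct interest in Granite Logistics SA: 10%.
Aggregating (R2): 19.38% + 30.78% + 10% = 60.16%.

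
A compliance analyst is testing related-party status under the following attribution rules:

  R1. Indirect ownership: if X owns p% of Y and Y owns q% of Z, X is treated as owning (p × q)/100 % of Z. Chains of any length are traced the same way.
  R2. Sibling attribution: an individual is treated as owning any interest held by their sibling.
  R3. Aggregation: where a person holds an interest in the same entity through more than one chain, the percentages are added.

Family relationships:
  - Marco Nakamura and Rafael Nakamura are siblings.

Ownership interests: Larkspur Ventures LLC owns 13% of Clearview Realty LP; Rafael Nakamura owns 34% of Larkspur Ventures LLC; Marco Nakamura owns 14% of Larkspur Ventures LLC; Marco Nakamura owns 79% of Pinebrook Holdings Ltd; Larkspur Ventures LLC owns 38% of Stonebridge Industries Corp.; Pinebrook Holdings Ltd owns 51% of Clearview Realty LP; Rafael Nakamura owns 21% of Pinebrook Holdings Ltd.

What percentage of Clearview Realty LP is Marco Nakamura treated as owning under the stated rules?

By sibling attribution (R2), Marco Nakamura is treated as also owning Rafael Nakamura's interest in Larkspur Ventures LLC, giving 14% + 34% = 48%.
By sibling attribution (R2), Marco Nakamura is treated as also owning Rafael Nakamura's interest in Pinebrook Holdings Ltd, giving 79% + 21% = 100%.
Chain via Larkspur Ventures LLC (R1): 48% × 13% = 6.24% of Clearview Realty LP.
Chain via Pinebrook Holdings Ltd (R1): 100% × 51% = 51% of Clearview Realty LP.
Aggregating (R3): 6.24% + 51% = 57.24%.

57.24%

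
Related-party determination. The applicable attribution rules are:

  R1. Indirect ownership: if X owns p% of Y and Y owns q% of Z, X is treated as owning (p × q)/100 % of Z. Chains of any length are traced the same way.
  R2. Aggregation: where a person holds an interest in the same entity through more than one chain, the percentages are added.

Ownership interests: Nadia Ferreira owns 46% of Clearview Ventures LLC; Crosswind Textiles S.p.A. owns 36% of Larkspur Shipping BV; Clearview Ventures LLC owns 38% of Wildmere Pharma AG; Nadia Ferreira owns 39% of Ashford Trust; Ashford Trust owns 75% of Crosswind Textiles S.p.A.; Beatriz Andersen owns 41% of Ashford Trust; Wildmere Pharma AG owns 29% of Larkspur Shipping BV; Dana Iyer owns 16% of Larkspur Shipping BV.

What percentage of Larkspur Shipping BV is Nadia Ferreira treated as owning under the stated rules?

15.5992%

Chain via Clearview Ventures LLC → Wildmere Pharma AG (R1): 46% × 38% × 29% = 5.0692% of Larkspur Shipping BV.
Chain via Ashford Trust → Crosswind Textiles S.p.A. (R1): 39% × 75% × 36% = 10.53% of Larkspur Shipping BV.
Aggregating (R2): 5.0692% + 10.53% = 15.5992%.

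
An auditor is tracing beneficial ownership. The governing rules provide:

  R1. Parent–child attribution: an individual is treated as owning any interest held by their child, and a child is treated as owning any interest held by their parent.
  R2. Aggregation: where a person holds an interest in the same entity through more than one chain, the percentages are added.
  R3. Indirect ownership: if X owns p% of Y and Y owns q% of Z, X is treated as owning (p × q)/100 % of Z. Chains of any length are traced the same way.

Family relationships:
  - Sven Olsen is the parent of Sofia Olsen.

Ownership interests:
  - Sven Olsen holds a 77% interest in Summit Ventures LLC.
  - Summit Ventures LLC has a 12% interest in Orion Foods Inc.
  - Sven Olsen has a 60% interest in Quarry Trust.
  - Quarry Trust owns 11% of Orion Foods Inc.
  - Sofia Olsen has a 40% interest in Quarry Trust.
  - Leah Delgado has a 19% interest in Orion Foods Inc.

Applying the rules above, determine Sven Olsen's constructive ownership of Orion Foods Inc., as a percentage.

By parent–child attribution (R1), Sven Olsen is treated as also owning Sofia Olsen's interest in Quarry Trust, giving 60% + 40% = 100%.
Chain via Quarry Trust (R3): 100% × 11% = 11% of Orion Foods Inc.
Chain via Summit Ventures LLC (R3): 77% × 12% = 9.24% of Orion Foods Inc.
Aggregating (R2): 11% + 9.24% = 20.24%.

20.24%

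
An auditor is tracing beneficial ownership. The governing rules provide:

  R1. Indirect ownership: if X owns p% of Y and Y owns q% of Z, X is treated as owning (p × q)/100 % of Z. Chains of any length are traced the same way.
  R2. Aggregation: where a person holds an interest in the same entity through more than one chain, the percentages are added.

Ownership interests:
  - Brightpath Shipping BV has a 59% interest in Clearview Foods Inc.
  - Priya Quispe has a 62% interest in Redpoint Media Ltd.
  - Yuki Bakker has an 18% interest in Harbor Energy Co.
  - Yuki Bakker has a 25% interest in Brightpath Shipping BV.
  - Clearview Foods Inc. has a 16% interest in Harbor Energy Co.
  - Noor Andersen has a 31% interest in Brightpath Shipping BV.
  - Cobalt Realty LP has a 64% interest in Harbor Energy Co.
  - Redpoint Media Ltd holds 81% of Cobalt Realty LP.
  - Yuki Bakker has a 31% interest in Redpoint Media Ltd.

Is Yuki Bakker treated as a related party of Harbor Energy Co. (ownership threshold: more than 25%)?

Yes

Chain via Brightpath Shipping BV → Clearview Foods Inc. (R1): 25% × 59% × 16% = 2.36% of Harbor Energy Co.
Chain via Redpoint Media Ltd → Cobalt Realty LP (R1): 31% × 81% × 64% = 16.0704% of Harbor Energy Co.
Direct interest in Harbor Energy Co: 18%.
Aggregating (R2): 2.36% + 16.0704% + 18% = 36.4304%.
36.4304% exceeds the 25% threshold, so Yuki is a related party to Harbor Energy Co.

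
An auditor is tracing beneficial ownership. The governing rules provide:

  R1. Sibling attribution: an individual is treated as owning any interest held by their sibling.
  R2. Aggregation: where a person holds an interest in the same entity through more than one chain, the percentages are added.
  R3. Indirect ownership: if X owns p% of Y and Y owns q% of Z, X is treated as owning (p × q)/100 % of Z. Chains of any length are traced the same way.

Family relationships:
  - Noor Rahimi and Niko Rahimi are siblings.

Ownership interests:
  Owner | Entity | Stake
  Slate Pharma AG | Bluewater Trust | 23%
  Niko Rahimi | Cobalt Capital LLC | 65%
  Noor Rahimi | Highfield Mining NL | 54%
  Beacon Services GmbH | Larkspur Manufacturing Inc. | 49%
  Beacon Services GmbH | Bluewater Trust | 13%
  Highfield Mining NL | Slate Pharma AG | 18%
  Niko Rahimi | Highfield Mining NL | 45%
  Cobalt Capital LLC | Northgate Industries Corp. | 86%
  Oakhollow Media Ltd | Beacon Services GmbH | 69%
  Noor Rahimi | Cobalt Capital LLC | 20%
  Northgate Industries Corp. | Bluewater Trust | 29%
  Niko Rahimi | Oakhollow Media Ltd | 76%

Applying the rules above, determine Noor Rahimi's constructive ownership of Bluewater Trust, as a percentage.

By sibling attribution (R1), Noor Rahimi is treated as also owning Niko Rahimi's interest in Highfield Mining NL, giving 54% + 45% = 99%.
By sibling attribution (R1), Noor Rahimi is treated as also owning Niko Rahimi's interest in Cobalt Capital LLC, giving 20% + 65% = 85%.
By sibling attribution (R1), Noor Rahimi is treated as owning Niko Rahimi's 76% interest in Oakhollow Media Ltd.
Chain via Highfield Mining NL → Slate Pharma AG (R3): 99% × 18% × 23% = 4.0986% of Bluewater Trust.
Chain via Cobalt Capital LLC → Northgate Industries Corp. (R3): 85% × 86% × 29% = 21.199% of Bluewater Trust.
Chain via Oakhollow Media Ltd → Beacon Services GmbH (R3): 76% × 69% × 13% = 6.8172% of Bluewater Trust.
Aggregating (R2): 4.0986% + 21.199% + 6.8172% = 32.1148%.

32.1148%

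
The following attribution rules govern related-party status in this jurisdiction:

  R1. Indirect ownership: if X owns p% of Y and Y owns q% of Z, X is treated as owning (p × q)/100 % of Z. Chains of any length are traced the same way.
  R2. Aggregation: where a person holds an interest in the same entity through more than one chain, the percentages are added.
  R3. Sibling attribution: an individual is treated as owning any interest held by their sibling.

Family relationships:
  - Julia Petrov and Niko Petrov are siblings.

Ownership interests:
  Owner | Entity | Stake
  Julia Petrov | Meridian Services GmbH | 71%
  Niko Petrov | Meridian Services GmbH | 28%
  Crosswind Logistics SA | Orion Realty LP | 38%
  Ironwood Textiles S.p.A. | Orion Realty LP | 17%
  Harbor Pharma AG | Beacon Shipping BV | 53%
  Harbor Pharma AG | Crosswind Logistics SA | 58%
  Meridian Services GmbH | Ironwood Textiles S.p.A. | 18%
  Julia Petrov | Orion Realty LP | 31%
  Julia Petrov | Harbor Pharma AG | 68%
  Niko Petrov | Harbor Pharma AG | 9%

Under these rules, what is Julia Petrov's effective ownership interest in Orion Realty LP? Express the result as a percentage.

By sibling attribution (R3), Julia Petrov is treated as also owning Niko Petrov's interest in Harbor Pharma AG, giving 68% + 9% = 77%.
By sibling attribution (R3), Julia Petrov is treated as also owning Niko Petrov's interest in Meridian Services GmbH, giving 71% + 28% = 99%.
Chain via Harbor Pharma AG → Crosswind Logistics SA (R1): 77% × 58% × 38% = 16.9708% of Orion Realty LP.
Chain via Meridian Services GmbH → Ironwood Textiles S.p.A. (R1): 99% × 18% × 17% = 3.0294% of Orion Realty LP.
Direct interest in Orion Realty LP: 31%.
Aggregating (R2): 16.9708% + 3.0294% + 31% = 51.0002%.

51.0002%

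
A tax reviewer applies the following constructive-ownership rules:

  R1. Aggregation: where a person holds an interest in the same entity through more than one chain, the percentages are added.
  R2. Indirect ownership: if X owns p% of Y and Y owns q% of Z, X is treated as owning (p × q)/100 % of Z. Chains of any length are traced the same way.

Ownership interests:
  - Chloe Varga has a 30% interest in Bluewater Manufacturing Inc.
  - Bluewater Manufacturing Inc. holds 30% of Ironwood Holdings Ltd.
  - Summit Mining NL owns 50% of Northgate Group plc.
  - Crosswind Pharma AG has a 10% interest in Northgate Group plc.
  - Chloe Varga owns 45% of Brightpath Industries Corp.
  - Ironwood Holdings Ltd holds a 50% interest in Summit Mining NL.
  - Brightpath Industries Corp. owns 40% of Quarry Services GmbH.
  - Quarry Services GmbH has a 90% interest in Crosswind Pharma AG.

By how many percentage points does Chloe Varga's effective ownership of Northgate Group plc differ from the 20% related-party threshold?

Chain via Bluewater Manufacturing Inc. → Ironwood Holdings Ltd → Summit Mining NL (R2): 30% × 30% × 50% × 50% = 2.25% of Northgate Group plc.
Chain via Brightpath Industries Corp. → Quarry Services GmbH → Crosswind Pharma AG (R2): 45% × 40% × 90% × 10% = 1.62% of Northgate Group plc.
Aggregating (R1): 2.25% + 1.62% = 3.87%.
3.87% falls short of the 20% threshold by 16.13 percentage points.

16.13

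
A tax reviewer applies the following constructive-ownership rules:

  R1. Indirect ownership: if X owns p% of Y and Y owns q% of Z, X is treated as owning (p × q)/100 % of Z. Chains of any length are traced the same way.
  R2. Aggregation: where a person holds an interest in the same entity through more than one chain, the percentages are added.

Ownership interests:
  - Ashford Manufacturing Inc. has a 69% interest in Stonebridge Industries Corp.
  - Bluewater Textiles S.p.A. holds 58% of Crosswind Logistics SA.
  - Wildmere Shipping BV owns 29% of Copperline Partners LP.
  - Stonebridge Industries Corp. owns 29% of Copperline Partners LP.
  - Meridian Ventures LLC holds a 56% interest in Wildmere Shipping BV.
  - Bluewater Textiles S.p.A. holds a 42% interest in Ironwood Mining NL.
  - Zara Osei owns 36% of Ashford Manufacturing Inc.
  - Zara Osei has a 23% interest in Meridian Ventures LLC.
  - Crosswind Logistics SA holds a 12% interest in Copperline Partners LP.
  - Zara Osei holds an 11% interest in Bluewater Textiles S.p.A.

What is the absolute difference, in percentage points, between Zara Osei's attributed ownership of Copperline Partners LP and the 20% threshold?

8.2956

Chain via Meridian Ventures LLC → Wildmere Shipping BV (R1): 23% × 56% × 29% = 3.7352% of Copperline Partners LP.
Chain via Bluewater Textiles S.p.A. → Crosswind Logistics SA (R1): 11% × 58% × 12% = 0.7656% of Copperline Partners LP.
Chain via Ashford Manufacturing Inc. → Stonebridge Industries Corp. (R1): 36% × 69% × 29% = 7.2036% of Copperline Partners LP.
Aggregating (R2): 3.7352% + 0.7656% + 7.2036% = 11.7044%.
11.7044% falls short of the 20% threshold by 8.2956 percentage points.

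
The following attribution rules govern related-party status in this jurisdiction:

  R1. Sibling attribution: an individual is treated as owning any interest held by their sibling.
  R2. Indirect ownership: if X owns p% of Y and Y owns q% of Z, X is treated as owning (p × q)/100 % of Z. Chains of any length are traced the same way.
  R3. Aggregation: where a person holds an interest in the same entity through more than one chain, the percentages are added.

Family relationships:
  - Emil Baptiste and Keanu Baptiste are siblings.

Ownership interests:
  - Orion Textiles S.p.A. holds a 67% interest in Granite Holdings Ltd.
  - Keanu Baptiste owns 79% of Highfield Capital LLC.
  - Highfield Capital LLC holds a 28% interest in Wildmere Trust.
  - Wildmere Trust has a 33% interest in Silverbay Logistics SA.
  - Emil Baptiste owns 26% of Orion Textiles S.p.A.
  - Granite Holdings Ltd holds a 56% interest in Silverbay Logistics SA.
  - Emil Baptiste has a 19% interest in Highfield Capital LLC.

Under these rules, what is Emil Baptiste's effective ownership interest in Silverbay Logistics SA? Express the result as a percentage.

By sibling attribution (R1), Emil Baptiste is treated as also owning Keanu Baptiste's interest in Highfield Capital LLC, giving 19% + 79% = 98%.
Chain via Highfield Capital LLC → Wildmere Trust (R2): 98% × 28% × 33% = 9.0552% of Silverbay Logistics SA.
Chain via Orion Textiles S.p.A. → Granite Holdings Ltd (R2): 26% × 67% × 56% = 9.7552% of Silverbay Logistics SA.
Aggregating (R3): 9.0552% + 9.7552% = 18.8104%.

18.8104%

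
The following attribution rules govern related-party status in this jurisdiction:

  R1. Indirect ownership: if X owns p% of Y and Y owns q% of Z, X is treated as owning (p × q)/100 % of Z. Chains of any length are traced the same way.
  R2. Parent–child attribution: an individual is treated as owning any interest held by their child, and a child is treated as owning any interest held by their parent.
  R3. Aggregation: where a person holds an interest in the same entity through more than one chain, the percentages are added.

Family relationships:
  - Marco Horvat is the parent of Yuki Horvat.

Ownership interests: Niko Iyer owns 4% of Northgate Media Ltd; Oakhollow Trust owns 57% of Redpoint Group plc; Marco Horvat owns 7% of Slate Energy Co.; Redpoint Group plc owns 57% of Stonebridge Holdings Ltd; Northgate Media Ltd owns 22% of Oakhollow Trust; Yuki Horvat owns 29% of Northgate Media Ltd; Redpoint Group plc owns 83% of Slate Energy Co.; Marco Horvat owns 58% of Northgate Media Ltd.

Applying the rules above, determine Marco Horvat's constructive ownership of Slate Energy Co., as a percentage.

16.055134%

By parent–child attribution (R2), Marco Horvat is treated as also owning Yuki Horvat's interest in Northgate Media Ltd, giving 58% + 29% = 87%.
Chain via Northgate Media Ltd → Oakhollow Trust → Redpoint Group plc (R1): 87% × 22% × 57% × 83% = 9.055134% of Slate Energy Co.
Direct interest in Slate Energy Co: 7%.
Aggregating (R3): 9.055134% + 7% = 16.055134%.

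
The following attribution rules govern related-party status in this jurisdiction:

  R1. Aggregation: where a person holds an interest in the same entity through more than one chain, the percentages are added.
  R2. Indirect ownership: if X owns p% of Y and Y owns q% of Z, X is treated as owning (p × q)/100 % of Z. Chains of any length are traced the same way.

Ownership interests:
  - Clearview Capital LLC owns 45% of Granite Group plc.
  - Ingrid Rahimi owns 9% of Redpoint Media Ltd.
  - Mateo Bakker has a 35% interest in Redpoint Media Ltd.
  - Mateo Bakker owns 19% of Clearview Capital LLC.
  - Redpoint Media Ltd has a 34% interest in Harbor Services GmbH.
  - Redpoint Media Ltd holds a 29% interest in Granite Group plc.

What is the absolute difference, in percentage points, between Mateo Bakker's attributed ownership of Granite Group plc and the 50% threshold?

31.3

Chain via Redpoint Media Ltd (R2): 35% × 29% = 10.15% of Granite Group plc.
Chain via Clearview Capital LLC (R2): 19% × 45% = 8.55% of Granite Group plc.
Aggregating (R1): 10.15% + 8.55% = 18.7%.
18.7% falls short of the 50% threshold by 31.3 percentage points.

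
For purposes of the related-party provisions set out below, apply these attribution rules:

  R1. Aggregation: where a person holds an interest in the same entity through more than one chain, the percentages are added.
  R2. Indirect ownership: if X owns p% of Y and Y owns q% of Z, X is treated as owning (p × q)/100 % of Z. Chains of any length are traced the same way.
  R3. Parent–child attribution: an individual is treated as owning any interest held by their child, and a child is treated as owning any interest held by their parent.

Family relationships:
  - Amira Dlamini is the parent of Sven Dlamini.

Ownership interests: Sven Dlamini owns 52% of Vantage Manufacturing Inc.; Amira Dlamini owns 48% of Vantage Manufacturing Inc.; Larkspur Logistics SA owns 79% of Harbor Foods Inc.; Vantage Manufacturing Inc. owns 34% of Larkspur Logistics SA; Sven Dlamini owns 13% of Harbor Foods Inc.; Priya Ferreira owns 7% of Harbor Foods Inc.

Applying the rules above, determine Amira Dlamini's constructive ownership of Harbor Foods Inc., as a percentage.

39.86%

By parent–child attribution (R3), Amira Dlamini is treated as also owning Sven Dlamini's interest in Vantage Manufacturing Inc, giving 48% + 52% = 100%.
By parent–child attribution (R3), Amira Dlamini is treated as owning Sven Dlamini's 13% interest in Harbor Foods Inc.
Chain via Vantage Manufacturing Inc. → Larkspur Logistics SA (R2): 100% × 34% × 79% = 26.86% of Harbor Foods Inc.
Direct interest in Harbor Foods Inc: 13%.
Aggregating (R1): 26.86% + 13% = 39.86%.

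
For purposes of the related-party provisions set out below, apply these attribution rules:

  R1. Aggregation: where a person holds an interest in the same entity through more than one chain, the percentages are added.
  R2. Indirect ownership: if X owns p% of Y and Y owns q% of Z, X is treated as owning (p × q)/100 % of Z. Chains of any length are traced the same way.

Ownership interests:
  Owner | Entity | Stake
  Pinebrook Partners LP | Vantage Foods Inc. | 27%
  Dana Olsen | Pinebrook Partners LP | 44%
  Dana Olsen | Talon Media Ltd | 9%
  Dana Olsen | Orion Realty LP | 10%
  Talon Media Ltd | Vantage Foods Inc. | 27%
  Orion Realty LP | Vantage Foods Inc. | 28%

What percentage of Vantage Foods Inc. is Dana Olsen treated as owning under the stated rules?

Chain via Orion Realty LP (R2): 10% × 28% = 2.8% of Vantage Foods Inc.
Chain via Talon Media Ltd (R2): 9% × 27% = 2.43% of Vantage Foods Inc.
Chain via Pinebrook Partners LP (R2): 44% × 27% = 11.88% of Vantage Foods Inc.
Aggregating (R1): 2.8% + 2.43% + 11.88% = 17.11%.

17.11%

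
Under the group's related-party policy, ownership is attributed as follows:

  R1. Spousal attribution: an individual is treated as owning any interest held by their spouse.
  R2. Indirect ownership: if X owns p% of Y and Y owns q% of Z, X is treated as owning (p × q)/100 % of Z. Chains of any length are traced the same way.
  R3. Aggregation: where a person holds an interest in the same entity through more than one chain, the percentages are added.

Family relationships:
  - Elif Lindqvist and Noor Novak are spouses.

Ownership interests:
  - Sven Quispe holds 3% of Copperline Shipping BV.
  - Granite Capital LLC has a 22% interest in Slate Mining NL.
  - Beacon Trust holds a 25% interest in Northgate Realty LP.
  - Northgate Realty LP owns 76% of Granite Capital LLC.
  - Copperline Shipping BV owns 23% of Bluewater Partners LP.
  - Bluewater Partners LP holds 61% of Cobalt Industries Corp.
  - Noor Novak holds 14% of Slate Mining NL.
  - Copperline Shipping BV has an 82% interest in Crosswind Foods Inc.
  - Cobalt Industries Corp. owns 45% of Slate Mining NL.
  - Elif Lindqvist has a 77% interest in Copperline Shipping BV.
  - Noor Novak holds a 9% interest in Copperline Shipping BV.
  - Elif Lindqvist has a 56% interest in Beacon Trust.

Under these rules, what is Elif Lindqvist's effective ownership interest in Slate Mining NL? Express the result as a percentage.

By spousal attribution (R1), Elif Lindqvist is treated as also owning Noor Novak's interest in Copperline Shipping BV, giving 77% + 9% = 86%.
By spousal attribution (R1), Elif Lindqvist is treated as owning Noor Novak's 14% interest in Slate Mining NL.
Chain via Beacon Trust → Northgate Realty LP → Granite Capital LLC (R2): 56% × 25% × 76% × 22% = 2.3408% of Slate Mining NL.
Chain via Copperline Shipping BV → Bluewater Partners LP → Cobalt Industries Corp. (R2): 86% × 23% × 61% × 45% = 5.42961% of Slate Mining NL.
Direct interest in Slate Mining NL: 14%.
Aggregating (R3): 2.3408% + 5.42961% + 14% = 21.77041%.

21.77041%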